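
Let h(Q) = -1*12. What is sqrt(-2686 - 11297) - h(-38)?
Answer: 12 + I*sqrt(13983) ≈ 12.0 + 118.25*I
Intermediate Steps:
h(Q) = -12
sqrt(-2686 - 11297) - h(-38) = sqrt(-2686 - 11297) - 1*(-12) = sqrt(-13983) + 12 = I*sqrt(13983) + 12 = 12 + I*sqrt(13983)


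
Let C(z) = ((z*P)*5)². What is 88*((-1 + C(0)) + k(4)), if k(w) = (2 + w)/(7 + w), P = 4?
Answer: -40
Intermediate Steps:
k(w) = (2 + w)/(7 + w)
C(z) = 400*z² (C(z) = ((z*4)*5)² = ((4*z)*5)² = (20*z)² = 400*z²)
88*((-1 + C(0)) + k(4)) = 88*((-1 + 400*0²) + (2 + 4)/(7 + 4)) = 88*((-1 + 400*0) + 6/11) = 88*((-1 + 0) + (1/11)*6) = 88*(-1 + 6/11) = 88*(-5/11) = -40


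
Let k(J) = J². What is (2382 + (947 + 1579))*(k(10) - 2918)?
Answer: -13830744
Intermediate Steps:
(2382 + (947 + 1579))*(k(10) - 2918) = (2382 + (947 + 1579))*(10² - 2918) = (2382 + 2526)*(100 - 2918) = 4908*(-2818) = -13830744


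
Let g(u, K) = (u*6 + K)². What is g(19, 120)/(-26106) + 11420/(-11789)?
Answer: -157274834/51293939 ≈ -3.0661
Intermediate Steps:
g(u, K) = (K + 6*u)² (g(u, K) = (6*u + K)² = (K + 6*u)²)
g(19, 120)/(-26106) + 11420/(-11789) = (120 + 6*19)²/(-26106) + 11420/(-11789) = (120 + 114)²*(-1/26106) + 11420*(-1/11789) = 234²*(-1/26106) - 11420/11789 = 54756*(-1/26106) - 11420/11789 = -9126/4351 - 11420/11789 = -157274834/51293939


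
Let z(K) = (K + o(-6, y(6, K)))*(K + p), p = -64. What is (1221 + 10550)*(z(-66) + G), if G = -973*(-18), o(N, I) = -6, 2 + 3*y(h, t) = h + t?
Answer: 316333854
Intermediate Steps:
y(h, t) = -⅔ + h/3 + t/3 (y(h, t) = -⅔ + (h + t)/3 = -⅔ + (h/3 + t/3) = -⅔ + h/3 + t/3)
z(K) = (-64 + K)*(-6 + K) (z(K) = (K - 6)*(K - 64) = (-6 + K)*(-64 + K) = (-64 + K)*(-6 + K))
G = 17514
(1221 + 10550)*(z(-66) + G) = (1221 + 10550)*((384 + (-66)² - 70*(-66)) + 17514) = 11771*((384 + 4356 + 4620) + 17514) = 11771*(9360 + 17514) = 11771*26874 = 316333854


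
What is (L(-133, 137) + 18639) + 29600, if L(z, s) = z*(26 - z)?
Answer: 27092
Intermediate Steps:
(L(-133, 137) + 18639) + 29600 = (-133*(26 - 1*(-133)) + 18639) + 29600 = (-133*(26 + 133) + 18639) + 29600 = (-133*159 + 18639) + 29600 = (-21147 + 18639) + 29600 = -2508 + 29600 = 27092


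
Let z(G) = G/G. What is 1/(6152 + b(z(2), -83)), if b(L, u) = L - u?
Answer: 1/6236 ≈ 0.00016036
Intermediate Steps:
z(G) = 1
1/(6152 + b(z(2), -83)) = 1/(6152 + (1 - 1*(-83))) = 1/(6152 + (1 + 83)) = 1/(6152 + 84) = 1/6236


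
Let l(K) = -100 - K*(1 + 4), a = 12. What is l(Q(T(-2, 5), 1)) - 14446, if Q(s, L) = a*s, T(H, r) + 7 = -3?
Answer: -13946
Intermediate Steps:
T(H, r) = -10 (T(H, r) = -7 - 3 = -10)
Q(s, L) = 12*s
l(K) = -100 - 5*K (l(K) = -100 - K*5 = -100 - 5*K)
l(Q(T(-2, 5), 1)) - 14446 = (-100 - 60*(-10)) - 14446 = (-100 - 5*(-120)) - 14446 = (-100 + 600) - 14446 = 500 - 14446 = -13946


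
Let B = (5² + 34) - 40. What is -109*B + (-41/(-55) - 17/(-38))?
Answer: -4325897/2090 ≈ -2069.8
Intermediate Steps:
B = 19 (B = (25 + 34) - 40 = 59 - 40 = 19)
-109*B + (-41/(-55) - 17/(-38)) = -109*19 + (-41/(-55) - 17/(-38)) = -2071 + (-41*(-1/55) - 17*(-1/38)) = -2071 + (41/55 + 17/38) = -2071 + 2493/2090 = -4325897/2090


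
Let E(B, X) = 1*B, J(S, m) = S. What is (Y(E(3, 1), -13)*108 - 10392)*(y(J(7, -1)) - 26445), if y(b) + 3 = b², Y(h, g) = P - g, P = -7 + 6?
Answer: 240125304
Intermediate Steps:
P = -1
E(B, X) = B
Y(h, g) = -1 - g
y(b) = -3 + b²
(Y(E(3, 1), -13)*108 - 10392)*(y(J(7, -1)) - 26445) = ((-1 - 1*(-13))*108 - 10392)*((-3 + 7²) - 26445) = ((-1 + 13)*108 - 10392)*((-3 + 49) - 26445) = (12*108 - 10392)*(46 - 26445) = (1296 - 10392)*(-26399) = -9096*(-26399) = 240125304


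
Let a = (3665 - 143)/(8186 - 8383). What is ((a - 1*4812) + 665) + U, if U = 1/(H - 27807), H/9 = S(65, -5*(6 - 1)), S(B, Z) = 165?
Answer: -21596701079/5185434 ≈ -4164.9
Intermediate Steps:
H = 1485 (H = 9*165 = 1485)
U = -1/26322 (U = 1/(1485 - 27807) = 1/(-26322) = -1/26322 ≈ -3.7991e-5)
a = -3522/197 (a = 3522/(-197) = 3522*(-1/197) = -3522/197 ≈ -17.878)
((a - 1*4812) + 665) + U = ((-3522/197 - 1*4812) + 665) - 1/26322 = ((-3522/197 - 4812) + 665) - 1/26322 = (-951486/197 + 665) - 1/26322 = -820481/197 - 1/26322 = -21596701079/5185434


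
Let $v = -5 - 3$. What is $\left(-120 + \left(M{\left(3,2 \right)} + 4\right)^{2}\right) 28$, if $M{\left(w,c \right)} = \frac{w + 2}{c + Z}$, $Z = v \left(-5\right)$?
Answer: $- \frac{181751}{63} \approx -2884.9$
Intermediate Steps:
$v = -8$ ($v = -5 - 3 = -8$)
$Z = 40$ ($Z = \left(-8\right) \left(-5\right) = 40$)
$M{\left(w,c \right)} = \frac{2 + w}{40 + c}$ ($M{\left(w,c \right)} = \frac{w + 2}{c + 40} = \frac{2 + w}{40 + c}$)
$\left(-120 + \left(M{\left(3,2 \right)} + 4\right)^{2}\right) 28 = \left(-120 + \left(\frac{2 + 3}{40 + 2} + 4\right)^{2}\right) 28 = \left(-120 + \left(\frac{1}{42} \cdot 5 + 4\right)^{2}\right) 28 = \left(-120 + \left(\frac{5}{42} + 4\right)^{2}\right) 28 = \left(-120 + \left(\frac{173}{42}\right)^{2}\right) 28 = \left(-120 + \frac{29929}{1764}\right) 28 = \left(- \frac{181751}{1764}\right) 28 = - \frac{181751}{63}$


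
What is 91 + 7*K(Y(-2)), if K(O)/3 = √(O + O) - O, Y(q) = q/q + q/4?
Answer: 203/2 ≈ 101.50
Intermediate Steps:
Y(q) = 1 + q/4 (Y(q) = 1 + q*(¼) = 1 + q/4)
K(O) = -3*O + 3*√2*√O (K(O) = 3*(√(O + O) - O) = 3*(√(2*O) - O) = 3*(√2*√O - O) = 3*(-O + √2*√O) = -3*O + 3*√2*√O)
91 + 7*K(Y(-2)) = 91 + 7*(-3*(1 + (¼)*(-2)) + 3*√2*√(1 + (¼)*(-2))) = 91 + 7*(-3*(1 - ½) + 3*√2*√(1 - ½)) = 91 + 7*(-3*½ + 3*√2*√(½)) = 91 + 7*(-3/2 + 3*√2*(√2/2)) = 91 + 7*(-3/2 + 3) = 91 + 7*(3/2) = 91 + 21/2 = 203/2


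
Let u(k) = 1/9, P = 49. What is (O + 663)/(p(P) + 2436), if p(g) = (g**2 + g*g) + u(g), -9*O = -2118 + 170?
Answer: 7915/65143 ≈ 0.12150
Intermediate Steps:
O = 1948/9 (O = -(-2118 + 170)/9 = -1/9*(-1948) = 1948/9 ≈ 216.44)
u(k) = 1/9
p(g) = 1/9 + 2*g**2 (p(g) = (g**2 + g*g) + 1/9 = (g**2 + g**2) + 1/9 = 2*g**2 + 1/9 = 1/9 + 2*g**2)
(O + 663)/(p(P) + 2436) = (1948/9 + 663)/((1/9 + 2*49**2) + 2436) = 7915/(9*((1/9 + 2*2401) + 2436)) = 7915/(9*((1/9 + 4802) + 2436)) = 7915/(9*(43219/9 + 2436)) = 7915/(9*(65143/9)) = (7915/9)*(9/65143) = 7915/65143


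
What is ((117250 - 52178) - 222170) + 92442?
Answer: -64656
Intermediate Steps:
((117250 - 52178) - 222170) + 92442 = (65072 - 222170) + 92442 = -157098 + 92442 = -64656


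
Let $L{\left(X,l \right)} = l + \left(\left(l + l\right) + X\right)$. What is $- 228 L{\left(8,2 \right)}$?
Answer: $-3192$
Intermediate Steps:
$L{\left(X,l \right)} = X + 3 l$ ($L{\left(X,l \right)} = l + \left(2 l + X\right) = l + \left(X + 2 l\right) = X + 3 l$)
$- 228 L{\left(8,2 \right)} = - 228 \left(8 + 3 \cdot 2\right) = - 228 \left(8 + 6\right) = \left(-228\right) 14 = -3192$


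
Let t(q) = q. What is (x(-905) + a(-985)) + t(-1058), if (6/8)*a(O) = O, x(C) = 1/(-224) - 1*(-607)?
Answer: -1185635/672 ≈ -1764.3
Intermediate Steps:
x(C) = 135967/224 (x(C) = -1/224 + 607 = 135967/224)
a(O) = 4*O/3
(x(-905) + a(-985)) + t(-1058) = (135967/224 + (4/3)*(-985)) - 1058 = (135967/224 - 3940/3) - 1058 = -474659/672 - 1058 = -1185635/672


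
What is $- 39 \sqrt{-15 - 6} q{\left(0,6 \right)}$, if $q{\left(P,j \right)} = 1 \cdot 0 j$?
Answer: $0$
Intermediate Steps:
$q{\left(P,j \right)} = 0$ ($q{\left(P,j \right)} = 0 j = 0$)
$- 39 \sqrt{-15 - 6} q{\left(0,6 \right)} = - 39 \sqrt{-15 - 6} \cdot 0 = - 39 \sqrt{-21} \cdot 0 = - 39 i \sqrt{21} \cdot 0 = 0$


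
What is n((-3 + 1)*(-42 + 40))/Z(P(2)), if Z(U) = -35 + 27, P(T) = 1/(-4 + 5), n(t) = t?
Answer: -½ ≈ -0.50000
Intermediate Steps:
P(T) = 1 (P(T) = 1/1 = 1)
Z(U) = -8
n((-3 + 1)*(-42 + 40))/Z(P(2)) = ((-3 + 1)*(-42 + 40))/(-8) = -2*(-2)*(-⅛) = 4*(-⅛) = -½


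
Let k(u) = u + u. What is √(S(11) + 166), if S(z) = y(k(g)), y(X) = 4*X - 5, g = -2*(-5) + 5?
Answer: √281 ≈ 16.763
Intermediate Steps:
g = 15 (g = 10 + 5 = 15)
k(u) = 2*u
y(X) = -5 + 4*X
S(z) = 115 (S(z) = -5 + 4*(2*15) = -5 + 4*30 = -5 + 120 = 115)
√(S(11) + 166) = √(115 + 166) = √281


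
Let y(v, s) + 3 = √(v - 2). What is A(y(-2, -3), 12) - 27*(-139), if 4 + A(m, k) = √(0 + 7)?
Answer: 3749 + √7 ≈ 3751.6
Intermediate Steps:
y(v, s) = -3 + √(-2 + v) (y(v, s) = -3 + √(v - 2) = -3 + √(-2 + v))
A(m, k) = -4 + √7 (A(m, k) = -4 + √(0 + 7) = -4 + √7)
A(y(-2, -3), 12) - 27*(-139) = (-4 + √7) - 27*(-139) = (-4 + √7) + 3753 = 3749 + √7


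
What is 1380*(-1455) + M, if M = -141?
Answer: -2008041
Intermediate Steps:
1380*(-1455) + M = 1380*(-1455) - 141 = -2007900 - 141 = -2008041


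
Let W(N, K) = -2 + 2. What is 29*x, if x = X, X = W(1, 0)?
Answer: 0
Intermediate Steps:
W(N, K) = 0
X = 0
x = 0
29*x = 29*0 = 0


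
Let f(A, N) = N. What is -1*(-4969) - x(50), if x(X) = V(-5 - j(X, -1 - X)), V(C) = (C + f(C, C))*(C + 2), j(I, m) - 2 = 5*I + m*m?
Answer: -16319927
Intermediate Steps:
j(I, m) = 2 + m**2 + 5*I (j(I, m) = 2 + (5*I + m*m) = 2 + (5*I + m**2) = 2 + (m**2 + 5*I) = 2 + m**2 + 5*I)
V(C) = 2*C*(2 + C) (V(C) = (C + C)*(C + 2) = (2*C)*(2 + C) = 2*C*(2 + C))
x(X) = 2*(-7 - (-1 - X)**2 - 5*X)*(-5 - (-1 - X)**2 - 5*X) (x(X) = 2*(-5 - (2 + (-1 - X)**2 + 5*X))*(2 + (-5 - (2 + (-1 - X)**2 + 5*X))) = 2*(-5 + (-2 - (-1 - X)**2 - 5*X))*(2 + (-5 + (-2 - (-1 - X)**2 - 5*X))) = 2*(-7 - (-1 - X)**2 - 5*X)*(2 + (-7 - (-1 - X)**2 - 5*X)) = 2*(-7 - (-1 - X)**2 - 5*X)*(-5 - (-1 - X)**2 - 5*X))
-1*(-4969) - x(50) = -1*(-4969) - (96 + 2*50**4 + 28*50**3 + 126*50**2 + 196*50) = 4969 - (96 + 2*6250000 + 28*125000 + 126*2500 + 9800) = 4969 - (96 + 12500000 + 3500000 + 315000 + 9800) = 4969 - 1*16324896 = 4969 - 16324896 = -16319927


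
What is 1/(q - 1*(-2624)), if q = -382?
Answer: 1/2242 ≈ 0.00044603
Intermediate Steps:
1/(q - 1*(-2624)) = 1/(-382 - 1*(-2624)) = 1/(-382 + 2624) = 1/2242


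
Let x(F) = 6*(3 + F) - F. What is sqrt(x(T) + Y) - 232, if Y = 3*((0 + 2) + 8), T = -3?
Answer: -232 + sqrt(33) ≈ -226.26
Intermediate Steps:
Y = 30 (Y = 3*(2 + 8) = 3*10 = 30)
x(F) = 18 + 5*F (x(F) = (18 + 6*F) - F = 18 + 5*F)
sqrt(x(T) + Y) - 232 = sqrt((18 + 5*(-3)) + 30) - 232 = sqrt((18 - 15) + 30) - 232 = sqrt(3 + 30) - 232 = sqrt(33) - 232 = -232 + sqrt(33)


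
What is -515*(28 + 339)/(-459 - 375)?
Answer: 189005/834 ≈ 226.62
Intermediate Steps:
-515*(28 + 339)/(-459 - 375) = -515/((-834/367)) = -515/((-834*1/367)) = -515/(-834/367) = -515*(-367/834) = 189005/834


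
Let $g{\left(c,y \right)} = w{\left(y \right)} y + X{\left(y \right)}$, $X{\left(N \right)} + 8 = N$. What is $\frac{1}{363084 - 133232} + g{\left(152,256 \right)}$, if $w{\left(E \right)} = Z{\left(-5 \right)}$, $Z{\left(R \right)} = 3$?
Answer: $\frac{233529633}{229852} \approx 1016.0$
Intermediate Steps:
$w{\left(E \right)} = 3$
$X{\left(N \right)} = -8 + N$
$g{\left(c,y \right)} = -8 + 4 y$ ($g{\left(c,y \right)} = 3 y + \left(-8 + y\right) = -8 + 4 y$)
$\frac{1}{363084 - 133232} + g{\left(152,256 \right)} = \frac{1}{363084 - 133232} + \left(-8 + 4 \cdot 256\right) = \frac{1}{229852} + \left(-8 + 1024\right) = \frac{1}{229852} + 1016 = \frac{233529633}{229852}$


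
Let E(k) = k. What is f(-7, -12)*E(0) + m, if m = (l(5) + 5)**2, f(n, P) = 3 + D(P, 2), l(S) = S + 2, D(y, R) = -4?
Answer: 144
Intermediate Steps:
l(S) = 2 + S
f(n, P) = -1 (f(n, P) = 3 - 4 = -1)
m = 144 (m = ((2 + 5) + 5)**2 = (7 + 5)**2 = 12**2 = 144)
f(-7, -12)*E(0) + m = -1*0 + 144 = 0 + 144 = 144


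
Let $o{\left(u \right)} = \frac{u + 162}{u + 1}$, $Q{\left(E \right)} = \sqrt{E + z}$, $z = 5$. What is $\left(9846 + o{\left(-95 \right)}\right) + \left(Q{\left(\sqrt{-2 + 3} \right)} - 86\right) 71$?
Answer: $\frac{351493}{94} + 71 \sqrt{6} \approx 3913.2$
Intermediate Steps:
$Q{\left(E \right)} = \sqrt{5 + E}$ ($Q{\left(E \right)} = \sqrt{E + 5} = \sqrt{5 + E}$)
$o{\left(u \right)} = \frac{162 + u}{1 + u}$
$\left(9846 + o{\left(-95 \right)}\right) + \left(Q{\left(\sqrt{-2 + 3} \right)} - 86\right) 71 = \left(9846 + \frac{162 - 95}{1 - 95}\right) + \left(\sqrt{5 + \sqrt{-2 + 3}} - 86\right) 71 = \left(9846 + \frac{1}{-94} \cdot 67\right) + \left(\sqrt{5 + \sqrt{1}} - 86\right) 71 = \left(9846 - \frac{67}{94}\right) + \left(\sqrt{5 + 1} - 86\right) 71 = \left(9846 - \frac{67}{94}\right) + \left(\sqrt{6} - 86\right) 71 = \frac{925457}{94} + \left(-86 + \sqrt{6}\right) 71 = \frac{925457}{94} - \left(6106 - 71 \sqrt{6}\right) = \frac{351493}{94} + 71 \sqrt{6}$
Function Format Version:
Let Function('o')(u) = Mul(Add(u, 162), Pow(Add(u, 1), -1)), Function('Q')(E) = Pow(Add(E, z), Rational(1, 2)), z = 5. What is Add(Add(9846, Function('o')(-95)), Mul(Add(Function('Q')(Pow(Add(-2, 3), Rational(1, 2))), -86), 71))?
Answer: Add(Rational(351493, 94), Mul(71, Pow(6, Rational(1, 2)))) ≈ 3913.2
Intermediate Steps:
Function('Q')(E) = Pow(Add(5, E), Rational(1, 2)) (Function('Q')(E) = Pow(Add(E, 5), Rational(1, 2)) = Pow(Add(5, E), Rational(1, 2)))
Function('o')(u) = Mul(Pow(Add(1, u), -1), Add(162, u)) (Function('o')(u) = Mul(Add(162, u), Pow(Add(1, u), -1)) = Mul(Pow(Add(1, u), -1), Add(162, u)))
Add(Add(9846, Function('o')(-95)), Mul(Add(Function('Q')(Pow(Add(-2, 3), Rational(1, 2))), -86), 71)) = Add(Add(9846, Mul(Pow(Add(1, -95), -1), Add(162, -95))), Mul(Add(Pow(Add(5, Pow(Add(-2, 3), Rational(1, 2))), Rational(1, 2)), -86), 71)) = Add(Add(9846, Mul(Pow(-94, -1), 67)), Mul(Add(Pow(Add(5, Pow(1, Rational(1, 2))), Rational(1, 2)), -86), 71)) = Add(Add(9846, Mul(Rational(-1, 94), 67)), Mul(Add(Pow(Add(5, 1), Rational(1, 2)), -86), 71)) = Add(Add(9846, Rational(-67, 94)), Mul(Add(Pow(6, Rational(1, 2)), -86), 71)) = Add(Rational(925457, 94), Mul(Add(-86, Pow(6, Rational(1, 2))), 71)) = Add(Rational(925457, 94), Add(-6106, Mul(71, Pow(6, Rational(1, 2))))) = Add(Rational(351493, 94), Mul(71, Pow(6, Rational(1, 2))))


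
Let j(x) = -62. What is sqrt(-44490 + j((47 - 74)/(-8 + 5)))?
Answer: 2*I*sqrt(11138) ≈ 211.07*I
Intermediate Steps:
sqrt(-44490 + j((47 - 74)/(-8 + 5))) = sqrt(-44490 - 62) = sqrt(-44552) = 2*I*sqrt(11138)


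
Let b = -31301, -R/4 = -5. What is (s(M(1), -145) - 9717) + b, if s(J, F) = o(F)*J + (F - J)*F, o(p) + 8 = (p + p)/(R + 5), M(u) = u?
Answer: -99338/5 ≈ -19868.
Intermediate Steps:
R = 20 (R = -4*(-5) = 20)
o(p) = -8 + 2*p/25 (o(p) = -8 + (p + p)/(20 + 5) = -8 + (2*p)/25 = -8 + (2*p)*(1/25) = -8 + 2*p/25)
s(J, F) = F*(F - J) + J*(-8 + 2*F/25) (s(J, F) = (-8 + 2*F/25)*J + (F - J)*F = J*(-8 + 2*F/25) + F*(F - J) = F*(F - J) + J*(-8 + 2*F/25))
(s(M(1), -145) - 9717) + b = (((-145)² - 8*1 - 23/25*(-145)*1) - 9717) - 31301 = ((21025 - 8 + 667/5) - 9717) - 31301 = (105752/5 - 9717) - 31301 = 57167/5 - 31301 = -99338/5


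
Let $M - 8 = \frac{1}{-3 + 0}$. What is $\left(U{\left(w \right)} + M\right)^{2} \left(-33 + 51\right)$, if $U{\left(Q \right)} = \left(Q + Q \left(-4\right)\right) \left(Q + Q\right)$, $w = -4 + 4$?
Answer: $1058$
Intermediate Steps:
$M = \frac{23}{3}$ ($M = 8 + \frac{1}{-3 + 0} = 8 + \frac{1}{-3} = 8 - \frac{1}{3} = \frac{23}{3} \approx 7.6667$)
$w = 0$
$U{\left(Q \right)} = - 6 Q^{2}$ ($U{\left(Q \right)} = \left(Q - 4 Q\right) 2 Q = - 3 Q 2 Q = - 6 Q^{2}$)
$\left(U{\left(w \right)} + M\right)^{2} \left(-33 + 51\right) = \left(- 6 \cdot 0^{2} + \frac{23}{3}\right)^{2} \left(-33 + 51\right) = \left(\left(-6\right) 0 + \frac{23}{3}\right)^{2} \cdot 18 = \left(0 + \frac{23}{3}\right)^{2} \cdot 18 = \left(\frac{23}{3}\right)^{2} \cdot 18 = \frac{529}{9} \cdot 18 = 1058$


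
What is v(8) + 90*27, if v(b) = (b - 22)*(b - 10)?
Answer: 2458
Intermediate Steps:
v(b) = (-22 + b)*(-10 + b)
v(8) + 90*27 = (220 + 8² - 32*8) + 90*27 = (220 + 64 - 256) + 2430 = 28 + 2430 = 2458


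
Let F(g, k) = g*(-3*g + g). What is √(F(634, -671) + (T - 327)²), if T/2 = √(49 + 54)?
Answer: I*√(696571 + 1308*√103) ≈ 842.52*I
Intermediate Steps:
T = 2*√103 (T = 2*√(49 + 54) = 2*√103 ≈ 20.298)
F(g, k) = -2*g² (F(g, k) = g*(-2*g) = -2*g²)
√(F(634, -671) + (T - 327)²) = √(-2*634² + (2*√103 - 327)²) = √(-2*401956 + (-327 + 2*√103)²) = √(-803912 + (-327 + 2*√103)²)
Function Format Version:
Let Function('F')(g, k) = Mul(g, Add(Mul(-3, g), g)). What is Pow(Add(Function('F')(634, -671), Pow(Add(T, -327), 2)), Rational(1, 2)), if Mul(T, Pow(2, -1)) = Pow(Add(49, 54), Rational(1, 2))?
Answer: Mul(I, Pow(Add(696571, Mul(1308, Pow(103, Rational(1, 2)))), Rational(1, 2))) ≈ Mul(842.52, I)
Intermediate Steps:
T = Mul(2, Pow(103, Rational(1, 2))) (T = Mul(2, Pow(Add(49, 54), Rational(1, 2))) = Mul(2, Pow(103, Rational(1, 2))) ≈ 20.298)
Function('F')(g, k) = Mul(-2, Pow(g, 2)) (Function('F')(g, k) = Mul(g, Mul(-2, g)) = Mul(-2, Pow(g, 2)))
Pow(Add(Function('F')(634, -671), Pow(Add(T, -327), 2)), Rational(1, 2)) = Pow(Add(Mul(-2, Pow(634, 2)), Pow(Add(Mul(2, Pow(103, Rational(1, 2))), -327), 2)), Rational(1, 2)) = Pow(Add(Mul(-2, 401956), Pow(Add(-327, Mul(2, Pow(103, Rational(1, 2)))), 2)), Rational(1, 2)) = Pow(Add(-803912, Pow(Add(-327, Mul(2, Pow(103, Rational(1, 2)))), 2)), Rational(1, 2))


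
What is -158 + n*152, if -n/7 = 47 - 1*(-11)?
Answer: -61870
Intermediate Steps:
n = -406 (n = -7*(47 - 1*(-11)) = -7*(47 + 11) = -7*58 = -406)
-158 + n*152 = -158 - 406*152 = -158 - 61712 = -61870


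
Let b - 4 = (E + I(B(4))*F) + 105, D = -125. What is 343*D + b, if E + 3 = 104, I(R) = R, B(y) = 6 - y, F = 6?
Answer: -42653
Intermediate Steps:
E = 101 (E = -3 + 104 = 101)
b = 222 (b = 4 + ((101 + (6 - 1*4)*6) + 105) = 4 + ((101 + (6 - 4)*6) + 105) = 4 + ((101 + 2*6) + 105) = 4 + ((101 + 12) + 105) = 4 + (113 + 105) = 4 + 218 = 222)
343*D + b = 343*(-125) + 222 = -42875 + 222 = -42653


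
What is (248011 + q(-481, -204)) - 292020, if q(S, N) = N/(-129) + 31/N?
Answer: -386034409/8772 ≈ -44008.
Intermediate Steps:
q(S, N) = 31/N - N/129 (q(S, N) = N*(-1/129) + 31/N = -N/129 + 31/N = 31/N - N/129)
(248011 + q(-481, -204)) - 292020 = (248011 + (31/(-204) - 1/129*(-204))) - 292020 = (248011 + (31*(-1/204) + 68/43)) - 292020 = (248011 + (-31/204 + 68/43)) - 292020 = (248011 + 12539/8772) - 292020 = 2175565031/8772 - 292020 = -386034409/8772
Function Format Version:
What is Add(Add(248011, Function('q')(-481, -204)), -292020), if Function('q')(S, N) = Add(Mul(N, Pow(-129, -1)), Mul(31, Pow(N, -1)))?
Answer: Rational(-386034409, 8772) ≈ -44008.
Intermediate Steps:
Function('q')(S, N) = Add(Mul(31, Pow(N, -1)), Mul(Rational(-1, 129), N)) (Function('q')(S, N) = Add(Mul(N, Rational(-1, 129)), Mul(31, Pow(N, -1))) = Add(Mul(Rational(-1, 129), N), Mul(31, Pow(N, -1))) = Add(Mul(31, Pow(N, -1)), Mul(Rational(-1, 129), N)))
Add(Add(248011, Function('q')(-481, -204)), -292020) = Add(Add(248011, Add(Mul(31, Pow(-204, -1)), Mul(Rational(-1, 129), -204))), -292020) = Add(Add(248011, Add(Mul(31, Rational(-1, 204)), Rational(68, 43))), -292020) = Add(Add(248011, Add(Rational(-31, 204), Rational(68, 43))), -292020) = Add(Add(248011, Rational(12539, 8772)), -292020) = Add(Rational(2175565031, 8772), -292020) = Rational(-386034409, 8772)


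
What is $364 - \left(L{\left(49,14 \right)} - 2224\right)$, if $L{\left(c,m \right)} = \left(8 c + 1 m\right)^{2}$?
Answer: $-162248$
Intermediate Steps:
$L{\left(c,m \right)} = \left(m + 8 c\right)^{2}$ ($L{\left(c,m \right)} = \left(8 c + m\right)^{2} = \left(m + 8 c\right)^{2}$)
$364 - \left(L{\left(49,14 \right)} - 2224\right) = 364 - \left(\left(14 + 8 \cdot 49\right)^{2} - 2224\right) = 364 - \left(\left(14 + 392\right)^{2} - 2224\right) = 364 - \left(406^{2} - 2224\right) = 364 - \left(164836 - 2224\right) = 364 - 162612 = -162248$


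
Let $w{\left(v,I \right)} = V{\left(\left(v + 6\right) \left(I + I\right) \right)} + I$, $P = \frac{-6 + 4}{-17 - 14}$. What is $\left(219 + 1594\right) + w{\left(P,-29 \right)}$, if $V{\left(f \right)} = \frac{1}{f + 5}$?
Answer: $\frac{19176185}{10749} \approx 1784.0$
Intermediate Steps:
$V{\left(f \right)} = \frac{1}{5 + f}$
$P = \frac{2}{31}$ ($P = - \frac{2}{-31} = \left(-2\right) \left(- \frac{1}{31}\right) = \frac{2}{31} \approx 0.064516$)
$w{\left(v,I \right)} = I + \frac{1}{5 + 2 I \left(6 + v\right)}$ ($w{\left(v,I \right)} = \frac{1}{5 + \left(v + 6\right) \left(I + I\right)} + I = \frac{1}{5 + \left(6 + v\right) 2 I} + I = \frac{1}{5 + 2 I \left(6 + v\right)} + I = I + \frac{1}{5 + 2 I \left(6 + v\right)}$)
$\left(219 + 1594\right) + w{\left(P,-29 \right)} = \left(219 + 1594\right) - \left(29 - \frac{1}{5 + 2 \left(-29\right) \left(6 + \frac{2}{31}\right)}\right) = 1813 - \left(29 - \frac{1}{5 + 2 \left(-29\right) \frac{188}{31}}\right) = 1813 - \left(29 - \frac{1}{5 - \frac{10904}{31}}\right) = 1813 - \left(29 - \frac{1}{- \frac{10749}{31}}\right) = 1813 - \frac{311752}{10749} = \frac{19176185}{10749}$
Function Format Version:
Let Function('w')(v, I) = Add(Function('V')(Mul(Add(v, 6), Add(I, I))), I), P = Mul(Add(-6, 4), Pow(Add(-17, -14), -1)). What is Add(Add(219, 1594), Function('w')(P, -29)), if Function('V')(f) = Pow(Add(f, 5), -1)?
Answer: Rational(19176185, 10749) ≈ 1784.0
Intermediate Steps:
Function('V')(f) = Pow(Add(5, f), -1)
P = Rational(2, 31) (P = Mul(-2, Pow(-31, -1)) = Mul(-2, Rational(-1, 31)) = Rational(2, 31) ≈ 0.064516)
Function('w')(v, I) = Add(I, Pow(Add(5, Mul(2, I, Add(6, v))), -1)) (Function('w')(v, I) = Add(Pow(Add(5, Mul(Add(v, 6), Add(I, I))), -1), I) = Add(Pow(Add(5, Mul(Add(6, v), Mul(2, I))), -1), I) = Add(Pow(Add(5, Mul(2, I, Add(6, v))), -1), I) = Add(I, Pow(Add(5, Mul(2, I, Add(6, v))), -1)))
Add(Add(219, 1594), Function('w')(P, -29)) = Add(Add(219, 1594), Add(-29, Pow(Add(5, Mul(2, -29, Add(6, Rational(2, 31)))), -1))) = Add(1813, Add(-29, Pow(Add(5, Mul(2, -29, Rational(188, 31))), -1))) = Add(1813, Add(-29, Pow(Add(5, Rational(-10904, 31)), -1))) = Add(1813, Add(-29, Pow(Rational(-10749, 31), -1))) = Add(1813, Add(-29, Rational(-31, 10749))) = Add(1813, Rational(-311752, 10749)) = Rational(19176185, 10749)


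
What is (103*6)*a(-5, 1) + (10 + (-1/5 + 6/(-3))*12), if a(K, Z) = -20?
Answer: -61882/5 ≈ -12376.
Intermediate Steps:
(103*6)*a(-5, 1) + (10 + (-1/5 + 6/(-3))*12) = (103*6)*(-20) + (10 + (-1/5 + 6/(-3))*12) = 618*(-20) + (10 + (-1*⅕ + 6*(-⅓))*12) = -12360 + (10 + (-⅕ - 2)*12) = -12360 + (10 - 11/5*12) = -12360 + (10 - 132/5) = -12360 - 82/5 = -61882/5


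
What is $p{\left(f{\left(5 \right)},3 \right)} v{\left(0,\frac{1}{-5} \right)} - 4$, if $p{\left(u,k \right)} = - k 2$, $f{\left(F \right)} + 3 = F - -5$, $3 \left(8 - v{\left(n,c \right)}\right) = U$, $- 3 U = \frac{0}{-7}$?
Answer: $-52$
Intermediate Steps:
$U = 0$ ($U = - \frac{0 \frac{1}{-7}}{3} = - \frac{0 \left(- \frac{1}{7}\right)}{3} = \left(- \frac{1}{3}\right) 0 = 0$)
$v{\left(n,c \right)} = 8$ ($v{\left(n,c \right)} = 8 - 0 = 8 + 0 = 8$)
$f{\left(F \right)} = 2 + F$ ($f{\left(F \right)} = -3 + \left(F - -5\right) = -3 + \left(F + 5\right) = -3 + \left(5 + F\right) = 2 + F$)
$p{\left(u,k \right)} = - 2 k$
$p{\left(f{\left(5 \right)},3 \right)} v{\left(0,\frac{1}{-5} \right)} - 4 = \left(-2\right) 3 \cdot 8 - 4 = \left(-6\right) 8 - 4 = -48 - 4 = -52$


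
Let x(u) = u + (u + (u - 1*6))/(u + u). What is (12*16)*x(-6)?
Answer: -864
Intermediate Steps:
x(u) = u + (-6 + 2*u)/(2*u) (x(u) = u + (u + (u - 6))/((2*u)) = u + (u + (-6 + u))*(1/(2*u)) = u + (-6 + 2*u)*(1/(2*u)) = u + (-6 + 2*u)/(2*u))
(12*16)*x(-6) = (12*16)*(1 - 6 - 3/(-6)) = 192*(1 - 6 - 3*(-⅙)) = 192*(1 - 6 + ½) = 192*(-9/2) = -864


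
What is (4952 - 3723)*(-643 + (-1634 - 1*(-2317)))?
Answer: 49160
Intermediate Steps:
(4952 - 3723)*(-643 + (-1634 - 1*(-2317))) = 1229*(-643 + (-1634 + 2317)) = 1229*(-643 + 683) = 1229*40 = 49160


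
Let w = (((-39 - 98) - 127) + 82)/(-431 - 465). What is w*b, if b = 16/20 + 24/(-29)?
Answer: -13/2320 ≈ -0.0056034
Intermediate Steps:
w = 13/64 (w = ((-137 - 127) + 82)/(-896) = (-264 + 82)*(-1/896) = -182*(-1/896) = 13/64 ≈ 0.20313)
b = -4/145 (b = 16*(1/20) + 24*(-1/29) = ⅘ - 24/29 = -4/145 ≈ -0.027586)
w*b = (13/64)*(-4/145) = -13/2320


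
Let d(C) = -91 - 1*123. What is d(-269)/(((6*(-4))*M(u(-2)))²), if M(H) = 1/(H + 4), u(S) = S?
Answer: -107/72 ≈ -1.4861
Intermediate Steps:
M(H) = 1/(4 + H)
d(C) = -214 (d(C) = -91 - 123 = -214)
d(-269)/(((6*(-4))*M(u(-2)))²) = -214*(4 - 2)²/576 = -214/((-24/2)²) = -214/((-24*½)²) = -214/((-12)²) = -214/144 = -214*1/144 = -107/72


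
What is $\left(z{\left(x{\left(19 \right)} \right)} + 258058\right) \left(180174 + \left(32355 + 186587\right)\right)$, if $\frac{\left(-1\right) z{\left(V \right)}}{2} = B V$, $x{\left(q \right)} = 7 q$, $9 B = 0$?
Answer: $102995076728$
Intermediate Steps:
$B = 0$ ($B = \frac{1}{9} \cdot 0 = 0$)
$z{\left(V \right)} = 0$ ($z{\left(V \right)} = - 2 \cdot 0 V = \left(-2\right) 0 = 0$)
$\left(z{\left(x{\left(19 \right)} \right)} + 258058\right) \left(180174 + \left(32355 + 186587\right)\right) = \left(0 + 258058\right) \left(180174 + \left(32355 + 186587\right)\right) = 258058 \left(180174 + 218942\right) = 258058 \cdot 399116 = 102995076728$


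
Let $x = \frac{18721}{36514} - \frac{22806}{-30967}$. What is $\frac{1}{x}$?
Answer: $\frac{1130729038}{1412471491} \approx 0.80053$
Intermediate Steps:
$x = \frac{1412471491}{1130729038}$ ($x = 18721 \cdot \frac{1}{36514} - - \frac{22806}{30967} = \frac{18721}{36514} + \frac{22806}{30967} = \frac{1412471491}{1130729038} \approx 1.2492$)
$\frac{1}{x} = \frac{1}{\frac{1412471491}{1130729038}} = \frac{1130729038}{1412471491}$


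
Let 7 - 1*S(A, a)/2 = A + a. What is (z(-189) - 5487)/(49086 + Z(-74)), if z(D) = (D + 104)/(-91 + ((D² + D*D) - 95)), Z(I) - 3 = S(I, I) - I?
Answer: -390981757/3525248088 ≈ -0.11091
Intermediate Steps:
S(A, a) = 14 - 2*A - 2*a (S(A, a) = 14 - 2*(A + a) = 14 + (-2*A - 2*a) = 14 - 2*A - 2*a)
Z(I) = 17 - 5*I (Z(I) = 3 + ((14 - 2*I - 2*I) - I) = 3 + ((14 - 4*I) - I) = 3 + (14 - 5*I) = 17 - 5*I)
z(D) = (104 + D)/(-186 + 2*D²) (z(D) = (104 + D)/(-91 + ((D² + D²) - 95)) = (104 + D)/(-91 + (2*D² - 95)) = (104 + D)/(-91 + (-95 + 2*D²)) = (104 + D)/(-186 + 2*D²))
(z(-189) - 5487)/(49086 + Z(-74)) = ((104 - 189)/(2*(-93 + (-189)²)) - 5487)/(49086 + (17 - 5*(-74))) = ((½)*(-85)/(-93 + 35721) - 5487)/(49086 + (17 + 370)) = ((½)*(-85)/35628 - 5487)/(49086 + 387) = ((½)*(1/35628)*(-85) - 5487)/49473 = (-85/71256 - 5487)*(1/49473) = -390981757/71256*1/49473 = -390981757/3525248088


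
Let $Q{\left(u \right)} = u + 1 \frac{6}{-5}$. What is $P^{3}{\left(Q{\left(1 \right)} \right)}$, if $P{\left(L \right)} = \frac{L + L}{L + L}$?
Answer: $1$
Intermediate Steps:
$Q{\left(u \right)} = - \frac{6}{5} + u$ ($Q{\left(u \right)} = u + 1 \cdot 6 \left(- \frac{1}{5}\right) = u + 1 \left(- \frac{6}{5}\right) = u - \frac{6}{5} = - \frac{6}{5} + u$)
$P{\left(L \right)} = 1$ ($P{\left(L \right)} = \frac{2 L}{2 L} = 2 L \frac{1}{2 L} = 1$)
$P^{3}{\left(Q{\left(1 \right)} \right)} = 1^{3} = 1$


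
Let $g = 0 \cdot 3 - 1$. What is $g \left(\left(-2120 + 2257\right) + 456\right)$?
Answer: $-593$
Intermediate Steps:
$g = -1$ ($g = 0 - 1 = -1$)
$g \left(\left(-2120 + 2257\right) + 456\right) = - (\left(-2120 + 2257\right) + 456) = - (137 + 456) = \left(-1\right) 593 = -593$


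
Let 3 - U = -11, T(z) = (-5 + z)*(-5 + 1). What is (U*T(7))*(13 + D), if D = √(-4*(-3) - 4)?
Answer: -1456 - 224*√2 ≈ -1772.8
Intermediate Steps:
T(z) = 20 - 4*z (T(z) = (-5 + z)*(-4) = 20 - 4*z)
U = 14 (U = 3 - 1*(-11) = 3 + 11 = 14)
D = 2*√2 (D = √(12 - 4) = √8 = 2*√2 ≈ 2.8284)
(U*T(7))*(13 + D) = (14*(20 - 4*7))*(13 + 2*√2) = (14*(20 - 28))*(13 + 2*√2) = (14*(-8))*(13 + 2*√2) = -112*(13 + 2*√2) = -1456 - 224*√2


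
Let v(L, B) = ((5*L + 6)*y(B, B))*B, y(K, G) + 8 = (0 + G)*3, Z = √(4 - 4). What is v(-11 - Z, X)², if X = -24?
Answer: 8851046400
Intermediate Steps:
Z = 0 (Z = √0 = 0)
y(K, G) = -8 + 3*G (y(K, G) = -8 + (0 + G)*3 = -8 + G*3 = -8 + 3*G)
v(L, B) = B*(-8 + 3*B)*(6 + 5*L) (v(L, B) = ((5*L + 6)*(-8 + 3*B))*B = ((6 + 5*L)*(-8 + 3*B))*B = ((-8 + 3*B)*(6 + 5*L))*B = B*(-8 + 3*B)*(6 + 5*L))
v(-11 - Z, X)² = (-24*(-8 + 3*(-24))*(6 + 5*(-11 - 1*0)))² = (-24*(-8 - 72)*(6 + 5*(-11 + 0)))² = (-24*(-80)*(6 + 5*(-11)))² = (-24*(-80)*(6 - 55))² = (-24*(-80)*(-49))² = (-94080)² = 8851046400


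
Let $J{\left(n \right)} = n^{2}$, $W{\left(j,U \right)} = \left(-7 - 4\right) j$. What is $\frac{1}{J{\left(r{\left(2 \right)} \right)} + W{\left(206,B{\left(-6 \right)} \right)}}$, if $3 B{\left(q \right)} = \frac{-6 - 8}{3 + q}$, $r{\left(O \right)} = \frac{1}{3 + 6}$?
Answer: $- \frac{81}{183545} \approx -0.00044131$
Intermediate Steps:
$r{\left(O \right)} = \frac{1}{9}$
$B{\left(q \right)} = - \frac{14}{3 \left(3 + q\right)}$ ($B{\left(q \right)} = \frac{\left(-6 - 8\right) \frac{1}{3 + q}}{3} = \frac{\left(-14\right) \frac{1}{3 + q}}{3} = - \frac{14}{3 \left(3 + q\right)}$)
$W{\left(j,U \right)} = - 11 j$
$\frac{1}{J{\left(r{\left(2 \right)} \right)} + W{\left(206,B{\left(-6 \right)} \right)}} = \frac{1}{\left(\frac{1}{9}\right)^{2} - 2266} = \frac{1}{\frac{1}{81} - 2266} = \frac{1}{- \frac{183545}{81}} = - \frac{81}{183545}$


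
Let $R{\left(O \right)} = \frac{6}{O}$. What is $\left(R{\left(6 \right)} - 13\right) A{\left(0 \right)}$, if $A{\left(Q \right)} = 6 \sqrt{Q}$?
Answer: $0$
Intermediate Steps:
$\left(R{\left(6 \right)} - 13\right) A{\left(0 \right)} = \left(\frac{6}{6} - 13\right) 6 \sqrt{0} = \left(6 \cdot \frac{1}{6} - 13\right) 6 \cdot 0 = \left(1 - 13\right) 0 = \left(-12\right) 0 = 0$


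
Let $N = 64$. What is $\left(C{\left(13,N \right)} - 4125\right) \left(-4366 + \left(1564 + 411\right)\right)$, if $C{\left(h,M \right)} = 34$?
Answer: $9781581$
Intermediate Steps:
$\left(C{\left(13,N \right)} - 4125\right) \left(-4366 + \left(1564 + 411\right)\right) = \left(34 - 4125\right) \left(-4366 + \left(1564 + 411\right)\right) = - 4091 \left(-4366 + 1975\right) = \left(-4091\right) \left(-2391\right) = 9781581$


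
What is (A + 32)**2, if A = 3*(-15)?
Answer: 169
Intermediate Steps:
A = -45
(A + 32)**2 = (-45 + 32)**2 = (-13)**2 = 169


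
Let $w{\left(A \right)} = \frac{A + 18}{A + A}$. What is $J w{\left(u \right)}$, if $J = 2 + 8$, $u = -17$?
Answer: $- \frac{5}{17} \approx -0.29412$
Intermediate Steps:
$J = 10$
$w{\left(A \right)} = \frac{18 + A}{2 A}$
$J w{\left(u \right)} = 10 \frac{18 - 17}{2 \left(-17\right)} = 10 \cdot \frac{1}{2} \left(- \frac{1}{17}\right) 1 = 10 \left(- \frac{1}{34}\right) = - \frac{5}{17}$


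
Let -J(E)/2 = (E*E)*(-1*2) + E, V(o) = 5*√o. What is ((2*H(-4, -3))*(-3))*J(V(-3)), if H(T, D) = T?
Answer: -7200 - 240*I*√3 ≈ -7200.0 - 415.69*I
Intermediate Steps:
J(E) = -2*E + 4*E² (J(E) = -2*((E*E)*(-1*2) + E) = -2*(E²*(-2) + E) = -2*(-2*E² + E) = -2*(E - 2*E²) = -2*E + 4*E²)
((2*H(-4, -3))*(-3))*J(V(-3)) = ((2*(-4))*(-3))*(2*(5*√(-3))*(-1 + 2*(5*√(-3)))) = (-8*(-3))*(2*(5*(I*√3))*(-1 + 2*(5*(I*√3)))) = 24*(2*(5*I*√3)*(-1 + 2*(5*I*√3))) = 24*(2*(5*I*√3)*(-1 + 10*I*√3)) = 24*(10*I*√3*(-1 + 10*I*√3)) = 240*I*√3*(-1 + 10*I*√3)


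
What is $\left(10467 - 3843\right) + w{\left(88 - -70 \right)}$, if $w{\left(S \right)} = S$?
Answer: $6782$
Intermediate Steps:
$\left(10467 - 3843\right) + w{\left(88 - -70 \right)} = \left(10467 - 3843\right) + \left(88 - -70\right) = 6624 + \left(88 + 70\right) = 6624 + 158 = 6782$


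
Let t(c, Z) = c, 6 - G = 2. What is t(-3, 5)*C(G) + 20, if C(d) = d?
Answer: 8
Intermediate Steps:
G = 4 (G = 6 - 1*2 = 6 - 2 = 4)
t(-3, 5)*C(G) + 20 = -3*4 + 20 = -12 + 20 = 8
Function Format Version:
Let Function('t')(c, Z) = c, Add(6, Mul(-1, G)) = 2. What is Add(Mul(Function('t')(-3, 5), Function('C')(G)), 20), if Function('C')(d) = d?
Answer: 8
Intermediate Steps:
G = 4 (G = Add(6, Mul(-1, 2)) = Add(6, -2) = 4)
Add(Mul(Function('t')(-3, 5), Function('C')(G)), 20) = Add(Mul(-3, 4), 20) = Add(-12, 20) = 8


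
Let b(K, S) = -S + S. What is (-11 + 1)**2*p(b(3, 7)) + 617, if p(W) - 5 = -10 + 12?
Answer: 1317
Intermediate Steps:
b(K, S) = 0
p(W) = 7 (p(W) = 5 + (-10 + 12) = 5 + 2 = 7)
(-11 + 1)**2*p(b(3, 7)) + 617 = (-11 + 1)**2*7 + 617 = (-10)**2*7 + 617 = 100*7 + 617 = 700 + 617 = 1317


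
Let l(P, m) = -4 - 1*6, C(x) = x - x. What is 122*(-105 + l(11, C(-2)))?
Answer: -14030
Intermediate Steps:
C(x) = 0
l(P, m) = -10 (l(P, m) = -4 - 6 = -10)
122*(-105 + l(11, C(-2))) = 122*(-105 - 10) = 122*(-115) = -14030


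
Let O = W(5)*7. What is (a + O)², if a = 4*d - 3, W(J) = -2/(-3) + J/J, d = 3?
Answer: 3844/9 ≈ 427.11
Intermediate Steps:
W(J) = 5/3 (W(J) = -2*(-⅓) + 1 = ⅔ + 1 = 5/3)
O = 35/3 (O = (5/3)*7 = 35/3 ≈ 11.667)
a = 9 (a = 4*3 - 3 = 12 - 3 = 9)
(a + O)² = (9 + 35/3)² = (62/3)² = 3844/9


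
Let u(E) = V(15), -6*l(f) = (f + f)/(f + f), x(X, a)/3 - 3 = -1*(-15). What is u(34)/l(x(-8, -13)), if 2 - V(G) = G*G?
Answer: 1338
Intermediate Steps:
x(X, a) = 54 (x(X, a) = 9 + 3*(-1*(-15)) = 9 + 3*15 = 9 + 45 = 54)
V(G) = 2 - G**2 (V(G) = 2 - G*G = 2 - G**2)
l(f) = -1/6 (l(f) = -(f + f)/(6*(f + f)) = -2*f/(6*(2*f)) = -2*f*1/(2*f)/6 = -1/6*1 = -1/6)
u(E) = -223 (u(E) = 2 - 1*15**2 = 2 - 1*225 = 2 - 225 = -223)
u(34)/l(x(-8, -13)) = -223/(-1/6) = -223*(-6) = 1338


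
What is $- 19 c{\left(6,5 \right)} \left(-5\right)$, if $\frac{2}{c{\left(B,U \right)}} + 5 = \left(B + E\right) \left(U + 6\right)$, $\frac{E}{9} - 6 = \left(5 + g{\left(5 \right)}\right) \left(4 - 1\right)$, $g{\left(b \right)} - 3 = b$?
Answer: $\frac{95}{2258} \approx 0.042073$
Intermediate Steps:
$g{\left(b \right)} = 3 + b$
$E = 405$ ($E = 54 + 9 \left(5 + \left(3 + 5\right)\right) \left(4 - 1\right) = 54 + 9 \left(5 + 8\right) 3 = 54 + 9 \cdot 13 \cdot 3 = 54 + 9 \cdot 39 = 54 + 351 = 405$)
$c{\left(B,U \right)} = \frac{2}{-5 + \left(6 + U\right) \left(405 + B\right)}$ ($c{\left(B,U \right)} = \frac{2}{-5 + \left(B + 405\right) \left(U + 6\right)} = \frac{2}{-5 + \left(405 + B\right) \left(6 + U\right)} = \frac{2}{-5 + \left(6 + U\right) \left(405 + B\right)}$)
$- 19 c{\left(6,5 \right)} \left(-5\right) = - 19 \frac{2}{2425 + 6 \cdot 6 + 405 \cdot 5 + 6 \cdot 5} \left(-5\right) = - 19 \frac{2}{2425 + 36 + 2025 + 30} \left(-5\right) = - 19 \cdot \frac{2}{4516} \left(-5\right) = - 19 \cdot 2 \cdot \frac{1}{4516} \left(-5\right) = \left(-19\right) \frac{1}{2258} \left(-5\right) = \left(- \frac{19}{2258}\right) \left(-5\right) = \frac{95}{2258}$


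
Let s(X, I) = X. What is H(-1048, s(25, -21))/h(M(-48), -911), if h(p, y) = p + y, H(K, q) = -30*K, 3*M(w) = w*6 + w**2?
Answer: -31440/239 ≈ -131.55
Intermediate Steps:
M(w) = 2*w + w**2/3 (M(w) = (w*6 + w**2)/3 = (6*w + w**2)/3 = (w**2 + 6*w)/3 = 2*w + w**2/3)
H(-1048, s(25, -21))/h(M(-48), -911) = (-30*(-1048))/((1/3)*(-48)*(6 - 48) - 911) = 31440/((1/3)*(-48)*(-42) - 911) = 31440/(672 - 911) = 31440/(-239) = 31440*(-1/239) = -31440/239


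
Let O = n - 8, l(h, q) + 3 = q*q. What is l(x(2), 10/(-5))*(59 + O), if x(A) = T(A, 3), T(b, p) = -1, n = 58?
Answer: 109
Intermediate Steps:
x(A) = -1
l(h, q) = -3 + q**2 (l(h, q) = -3 + q*q = -3 + q**2)
O = 50 (O = 58 - 8 = 50)
l(x(2), 10/(-5))*(59 + O) = (-3 + (10/(-5))**2)*(59 + 50) = (-3 + (10*(-1/5))**2)*109 = (-3 + (-2)**2)*109 = (-3 + 4)*109 = 1*109 = 109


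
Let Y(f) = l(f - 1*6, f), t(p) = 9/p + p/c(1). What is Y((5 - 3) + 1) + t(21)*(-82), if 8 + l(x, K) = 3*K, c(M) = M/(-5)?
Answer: 60031/7 ≈ 8575.9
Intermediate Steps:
c(M) = -M/5 (c(M) = M*(-⅕) = -M/5)
l(x, K) = -8 + 3*K
t(p) = -5*p + 9/p (t(p) = 9/p + p/((-⅕*1)) = 9/p + p/(-⅕) = 9/p + p*(-5) = 9/p - 5*p = -5*p + 9/p)
Y(f) = -8 + 3*f
Y((5 - 3) + 1) + t(21)*(-82) = (-8 + 3*((5 - 3) + 1)) + (-5*21 + 9/21)*(-82) = (-8 + 3*(2 + 1)) + (-105 + 9*(1/21))*(-82) = (-8 + 3*3) + (-105 + 3/7)*(-82) = (-8 + 9) - 732/7*(-82) = 1 + 60024/7 = 60031/7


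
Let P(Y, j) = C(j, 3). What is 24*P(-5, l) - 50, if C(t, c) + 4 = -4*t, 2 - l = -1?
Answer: -434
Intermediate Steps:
l = 3 (l = 2 - 1*(-1) = 2 + 1 = 3)
C(t, c) = -4 - 4*t
P(Y, j) = -4 - 4*j
24*P(-5, l) - 50 = 24*(-4 - 4*3) - 50 = 24*(-4 - 12) - 50 = 24*(-16) - 50 = -384 - 50 = -434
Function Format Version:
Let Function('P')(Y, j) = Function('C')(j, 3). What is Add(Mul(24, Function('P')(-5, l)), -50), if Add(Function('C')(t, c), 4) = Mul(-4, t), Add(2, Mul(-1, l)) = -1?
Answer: -434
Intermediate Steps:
l = 3 (l = Add(2, Mul(-1, -1)) = Add(2, 1) = 3)
Function('C')(t, c) = Add(-4, Mul(-4, t))
Function('P')(Y, j) = Add(-4, Mul(-4, j))
Add(Mul(24, Function('P')(-5, l)), -50) = Add(Mul(24, Add(-4, Mul(-4, 3))), -50) = Add(Mul(24, Add(-4, -12)), -50) = Add(Mul(24, -16), -50) = Add(-384, -50) = -434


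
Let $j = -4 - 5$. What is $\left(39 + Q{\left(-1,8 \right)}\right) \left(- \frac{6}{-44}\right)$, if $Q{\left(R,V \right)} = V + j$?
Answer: $\frac{57}{11} \approx 5.1818$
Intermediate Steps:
$j = -9$
$Q{\left(R,V \right)} = -9 + V$ ($Q{\left(R,V \right)} = V - 9 = -9 + V$)
$\left(39 + Q{\left(-1,8 \right)}\right) \left(- \frac{6}{-44}\right) = \left(39 + \left(-9 + 8\right)\right) \left(- \frac{6}{-44}\right) = \left(39 - 1\right) \left(\left(-6\right) \left(- \frac{1}{44}\right)\right) = 38 \cdot \frac{3}{22} = \frac{57}{11}$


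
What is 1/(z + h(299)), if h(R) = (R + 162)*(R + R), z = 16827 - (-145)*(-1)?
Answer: 1/292360 ≈ 3.4204e-6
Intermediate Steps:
z = 16682 (z = 16827 - 1*145 = 16827 - 145 = 16682)
h(R) = 2*R*(162 + R) (h(R) = (162 + R)*(2*R) = 2*R*(162 + R))
1/(z + h(299)) = 1/(16682 + 2*299*(162 + 299)) = 1/(16682 + 2*299*461) = 1/(16682 + 275678) = 1/292360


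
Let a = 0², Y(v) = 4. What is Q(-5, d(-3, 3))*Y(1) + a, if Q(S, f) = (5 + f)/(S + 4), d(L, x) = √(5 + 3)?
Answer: -20 - 8*√2 ≈ -31.314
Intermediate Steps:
d(L, x) = 2*√2 (d(L, x) = √8 = 2*√2)
Q(S, f) = (5 + f)/(4 + S)
a = 0
Q(-5, d(-3, 3))*Y(1) + a = ((5 + 2*√2)/(4 - 5))*4 + 0 = ((5 + 2*√2)/(-1))*4 + 0 = -(5 + 2*√2)*4 + 0 = (-5 - 2*√2)*4 + 0 = (-20 - 8*√2) + 0 = -20 - 8*√2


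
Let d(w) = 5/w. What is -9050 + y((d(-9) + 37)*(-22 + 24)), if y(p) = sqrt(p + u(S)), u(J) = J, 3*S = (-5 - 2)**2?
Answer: -9050 + sqrt(803)/3 ≈ -9040.6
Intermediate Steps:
S = 49/3 (S = (-5 - 2)**2/3 = (1/3)*(-7)**2 = (1/3)*49 = 49/3 ≈ 16.333)
y(p) = sqrt(49/3 + p) (y(p) = sqrt(p + 49/3) = sqrt(49/3 + p))
-9050 + y((d(-9) + 37)*(-22 + 24)) = -9050 + sqrt(147 + 9*((5/(-9) + 37)*(-22 + 24)))/3 = -9050 + sqrt(147 + 9*((5*(-1/9) + 37)*2))/3 = -9050 + sqrt(147 + 9*((-5/9 + 37)*2))/3 = -9050 + sqrt(147 + 9*((328/9)*2))/3 = -9050 + sqrt(147 + 9*(656/9))/3 = -9050 + sqrt(147 + 656)/3 = -9050 + sqrt(803)/3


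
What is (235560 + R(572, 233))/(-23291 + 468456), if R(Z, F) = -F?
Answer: 235327/445165 ≈ 0.52863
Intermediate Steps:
(235560 + R(572, 233))/(-23291 + 468456) = (235560 - 1*233)/(-23291 + 468456) = (235560 - 233)/445165 = 235327*(1/445165) = 235327/445165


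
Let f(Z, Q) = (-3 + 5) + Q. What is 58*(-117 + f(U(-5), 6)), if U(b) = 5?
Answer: -6322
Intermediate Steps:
f(Z, Q) = 2 + Q
58*(-117 + f(U(-5), 6)) = 58*(-117 + (2 + 6)) = 58*(-117 + 8) = 58*(-109) = -6322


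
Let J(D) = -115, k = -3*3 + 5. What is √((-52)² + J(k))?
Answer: √2589 ≈ 50.882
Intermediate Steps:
k = -4 (k = -9 + 5 = -4)
√((-52)² + J(k)) = √((-52)² - 115) = √(2704 - 115) = √2589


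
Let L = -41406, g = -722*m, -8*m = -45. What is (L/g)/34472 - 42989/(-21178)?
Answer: 1003218588793/494151250830 ≈ 2.0302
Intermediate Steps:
m = 45/8 (m = -⅛*(-45) = 45/8 ≈ 5.6250)
g = -16245/4 (g = -722*45/8 = -16245/4 ≈ -4061.3)
(L/g)/34472 - 42989/(-21178) = -41406/(-16245/4)/34472 - 42989/(-21178) = -41406*(-4/16245)*(1/34472) - 42989*(-1/21178) = (55208/5415)*(1/34472) + 42989/21178 = 6901/23333235 + 42989/21178 = 1003218588793/494151250830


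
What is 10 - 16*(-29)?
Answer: 474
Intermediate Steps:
10 - 16*(-29) = 10 + 464 = 474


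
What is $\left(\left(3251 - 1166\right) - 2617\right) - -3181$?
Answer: $2649$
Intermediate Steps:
$\left(\left(3251 - 1166\right) - 2617\right) - -3181 = \left(2085 - 2617\right) + 3181 = -532 + 3181 = 2649$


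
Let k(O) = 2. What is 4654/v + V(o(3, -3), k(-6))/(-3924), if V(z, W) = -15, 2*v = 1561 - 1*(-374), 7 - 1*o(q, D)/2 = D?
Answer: 4061513/843660 ≈ 4.8142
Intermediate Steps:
o(q, D) = 14 - 2*D
v = 1935/2 (v = (1561 - 1*(-374))/2 = (1561 + 374)/2 = (½)*1935 = 1935/2 ≈ 967.50)
4654/v + V(o(3, -3), k(-6))/(-3924) = 4654/(1935/2) - 15/(-3924) = 4654*(2/1935) - 15*(-1/3924) = 9308/1935 + 5/1308 = 4061513/843660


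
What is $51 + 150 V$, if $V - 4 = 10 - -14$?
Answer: $4251$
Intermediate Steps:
$V = 28$ ($V = 4 + \left(10 - -14\right) = 4 + \left(10 + 14\right) = 4 + 24 = 28$)
$51 + 150 V = 51 + 150 \cdot 28 = 51 + 4200 = 4251$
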